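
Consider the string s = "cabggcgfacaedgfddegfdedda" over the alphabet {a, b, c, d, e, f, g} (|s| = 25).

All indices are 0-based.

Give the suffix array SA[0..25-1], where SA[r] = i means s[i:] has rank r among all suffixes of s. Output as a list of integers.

[24, 1, 8, 10, 2, 0, 9, 5, 23, 22, 15, 20, 16, 12, 21, 11, 17, 7, 14, 19, 4, 6, 13, 18, 3]

rank | idx | suffix
   0 |  24 | a
   1 |   1 | abggcgfacaedgfddegfdedda
   2 |   8 | acaedgfddegfdedda
   3 |  10 | aedgfddegfdedda
   4 |   2 | bggcgfacaedgfddegfdedda
   5 |   0 | cabggcgfacaedgfddegfdedda
   6 |   9 | caedgfddegfdedda
   7 |   5 | cgfacaedgfddegfdedda
   8 |  23 | da
   9 |  22 | dda
  10 |  15 | ddegfdedda
  11 |  20 | dedda
  12 |  16 | degfdedda
  13 |  12 | dgfddegfdedda
  14 |  21 | edda
  15 |  11 | edgfddegfdedda
  16 |  17 | egfdedda
  17 |   7 | facaedgfddegfdedda
  18 |  14 | fddegfdedda
  19 |  19 | fdedda
  20 |   4 | gcgfacaedgfddegfdedda
  21 |   6 | gfacaedgfddegfdedda
  22 |  13 | gfddegfdedda
  23 |  18 | gfdedda
  24 |   3 | ggcgfacaedgfddegfdedda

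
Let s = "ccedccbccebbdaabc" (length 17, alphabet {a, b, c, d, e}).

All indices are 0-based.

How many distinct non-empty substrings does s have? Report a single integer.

136

rank | idx | suffix
   0 |  13 | aabc
   1 |  14 | abc
   2 |  10 | bbdaabc
   3 |  15 | bc
   4 |   6 | bccebbdaabc
   5 |  11 | bdaabc
   6 |  16 | c
   7 |   5 | cbccebbdaabc
   8 |   4 | ccbccebbdaabc
   9 |   7 | ccebbdaabc
  10 |   0 | ccedccbccebbdaabc
  11 |   8 | cebbdaabc
  12 |   1 | cedccbccebbdaabc
  13 |  12 | daabc
  14 |   3 | dccbccebbdaabc
  15 |   9 | ebbdaabc
  16 |   2 | edccbccebbdaabc

SA = [13, 14, 10, 15, 6, 11, 16, 5, 4, 7, 0, 8, 1, 12, 3, 9, 2]
rank  pair      lcp
   1  s[13:],s[14:]  1  'a'
   2  s[14:],s[10:]  0  ''
   3  s[10:],s[15:]  1  'b'
   4  s[15:],s[6:]  2  'bc'
   5  s[6:],s[11:]  1  'b'
   6  s[11:],s[16:]  0  ''
   7  s[16:],s[5:]  1  'c'
   8  s[5:],s[4:]  1  'c'
   9  s[4:],s[7:]  2  'cc'
  10  s[7:],s[0:]  3  'cce'
  11  s[0:],s[8:]  1  'c'
  12  s[8:],s[1:]  2  'ce'
  13  s[1:],s[12:]  0  ''
  14  s[12:],s[3:]  1  'd'
  15  s[3:],s[9:]  0  ''
  16  s[9:],s[2:]  1  'e'

n(n+1)/2 = 17·18/2 = 153
Σ LCP = 0 + 1 + 0 + 1 + 2 + 1 + 0 + 1 + 1 + 2 + 3 + 1 + 2 + 0 + 1 + 0 + 1 = 17
distinct = 153 − 17 = 136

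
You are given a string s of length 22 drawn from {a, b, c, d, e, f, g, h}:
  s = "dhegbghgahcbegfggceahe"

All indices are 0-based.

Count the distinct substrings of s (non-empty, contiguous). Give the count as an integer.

sorted suffixes:
  #0 SA[0]=8  'ahcbegfggceahe'
  #1 SA[1]=19  'ahe'
  #2 SA[2]=11  'begfggceahe'
  #3 SA[3]=4  'bghgahcbegfggceahe'
  #4 SA[4]=10  'cbegfggceahe'
  #5 SA[5]=17  'ceahe'
  #6 SA[6]=0  'dhegbghgahcbegfggceahe'
  #7 SA[7]=21  'e'
  #8 SA[8]=18  'eahe'
  #9 SA[9]=2  'egbghgahcbegfggceahe'
  #10 SA[10]=12  'egfggceahe'
  #11 SA[11]=14  'fggceahe'
  #12 SA[12]=7  'gahcbegfggceahe'
  #13 SA[13]=3  'gbghgahcbegfggceahe'
  #14 SA[14]=16  'gceahe'
  #15 SA[15]=13  'gfggceahe'
  #16 SA[16]=15  'ggceahe'
  #17 SA[17]=5  'ghgahcbegfggceahe'
  #18 SA[18]=9  'hcbegfggceahe'
  #19 SA[19]=20  'he'
  #20 SA[20]=1  'hegbghgahcbegfggceahe'
  #21 SA[21]=6  'hgahcbegfggceahe'

SA = [8, 19, 11, 4, 10, 17, 0, 21, 18, 2, 12, 14, 7, 3, 16, 13, 15, 5, 9, 20, 1, 6]
rank  pair      lcp
   1  s[8:],s[19:]  2  'ah'
   2  s[19:],s[11:]  0  ''
   3  s[11:],s[4:]  1  'b'
   4  s[4:],s[10:]  0  ''
   5  s[10:],s[17:]  1  'c'
   6  s[17:],s[0:]  0  ''
   7  s[0:],s[21:]  0  ''
   8  s[21:],s[18:]  1  'e'
   9  s[18:],s[2:]  1  'e'
  10  s[2:],s[12:]  2  'eg'
  11  s[12:],s[14:]  0  ''
  12  s[14:],s[7:]  0  ''
  13  s[7:],s[3:]  1  'g'
  14  s[3:],s[16:]  1  'g'
  15  s[16:],s[13:]  1  'g'
  16  s[13:],s[15:]  1  'g'
  17  s[15:],s[5:]  1  'g'
  18  s[5:],s[9:]  0  ''
  19  s[9:],s[20:]  1  'h'
  20  s[20:],s[1:]  2  'he'
  21  s[1:],s[6:]  1  'h'

n(n+1)/2 = 22·23/2 = 253
Σ LCP = 0 + 2 + 0 + 1 + 0 + 1 + 0 + 0 + 1 + 1 + 2 + 0 + 0 + 1 + 1 + 1 + 1 + 1 + 0 + 1 + 2 + 1 = 17
distinct = 253 − 17 = 236

236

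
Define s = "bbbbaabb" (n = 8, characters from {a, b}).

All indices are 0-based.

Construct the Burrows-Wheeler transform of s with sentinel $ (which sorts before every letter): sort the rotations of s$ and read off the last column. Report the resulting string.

bbabbabb$

rank  rotation   last
    0  $bbbbaabb  b
    1  aabb$bbbb  b
    2  abb$bbbba  a
    3  b$bbbbaab  b
    4  baabb$bbb  b
    5  bb$bbbbaa  a
    6  bbaabb$bb  b
    7  bbbaabb$b  b
    8  bbbbaabb$  $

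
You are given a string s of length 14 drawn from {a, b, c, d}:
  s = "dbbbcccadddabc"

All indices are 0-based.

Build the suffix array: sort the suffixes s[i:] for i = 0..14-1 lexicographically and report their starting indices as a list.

[11, 7, 1, 2, 12, 3, 13, 6, 5, 4, 10, 0, 9, 8]

rank | idx | suffix
   0 |  11 | abc
   1 |   7 | adddabc
   2 |   1 | bbbcccadddabc
   3 |   2 | bbcccadddabc
   4 |  12 | bc
   5 |   3 | bcccadddabc
   6 |  13 | c
   7 |   6 | cadddabc
   8 |   5 | ccadddabc
   9 |   4 | cccadddabc
  10 |  10 | dabc
  11 |   0 | dbbbcccadddabc
  12 |   9 | ddabc
  13 |   8 | dddabc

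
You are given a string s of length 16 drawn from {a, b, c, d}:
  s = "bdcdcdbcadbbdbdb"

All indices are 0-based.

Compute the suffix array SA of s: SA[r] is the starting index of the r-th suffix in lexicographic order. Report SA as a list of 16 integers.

sorted suffixes:
  #0 SA[0]=8  'adbbdbdb'
  #1 SA[1]=15  'b'
  #2 SA[2]=10  'bbdbdb'
  #3 SA[3]=6  'bcadbbdbdb'
  #4 SA[4]=13  'bdb'
  #5 SA[5]=11  'bdbdb'
  #6 SA[6]=0  'bdcdcdbcadbbdbdb'
  #7 SA[7]=7  'cadbbdbdb'
  #8 SA[8]=4  'cdbcadbbdbdb'
  #9 SA[9]=2  'cdcdbcadbbdbdb'
  #10 SA[10]=14  'db'
  #11 SA[11]=9  'dbbdbdb'
  #12 SA[12]=5  'dbcadbbdbdb'
  #13 SA[13]=12  'dbdb'
  #14 SA[14]=3  'dcdbcadbbdbdb'
  #15 SA[15]=1  'dcdcdbcadbbdbdb'

[8, 15, 10, 6, 13, 11, 0, 7, 4, 2, 14, 9, 5, 12, 3, 1]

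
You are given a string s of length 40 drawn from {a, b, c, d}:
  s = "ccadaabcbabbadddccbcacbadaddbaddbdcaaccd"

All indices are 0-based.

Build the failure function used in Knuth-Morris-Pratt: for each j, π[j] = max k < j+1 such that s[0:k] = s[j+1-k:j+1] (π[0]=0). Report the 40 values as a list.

π[0] = 0
j=1 s[j]='c': π[1]=1 (border 'c')
j=2 s[j]='a': k: 1→0; π[2]=0 (border '')
j=3 s[j]='d': π[3]=0 (border '')
j=4 s[j]='a': π[4]=0 (border '')
j=5 s[j]='a': π[5]=0 (border '')
j=6 s[j]='b': π[6]=0 (border '')
j=7 s[j]='c': π[7]=1 (border 'c')
j=8 s[j]='b': k: 1→0; π[8]=0 (border '')
j=9 s[j]='a': π[9]=0 (border '')
j=10 s[j]='b': π[10]=0 (border '')
j=11 s[j]='b': π[11]=0 (border '')
j=12 s[j]='a': π[12]=0 (border '')
j=13 s[j]='d': π[13]=0 (border '')
j=14 s[j]='d': π[14]=0 (border '')
j=15 s[j]='d': π[15]=0 (border '')
j=16 s[j]='c': π[16]=1 (border 'c')
j=17 s[j]='c': π[17]=2 (border 'cc')
j=18 s[j]='b': k: 2→1→0; π[18]=0 (border '')
j=19 s[j]='c': π[19]=1 (border 'c')
j=20 s[j]='a': k: 1→0; π[20]=0 (border '')
j=21 s[j]='c': π[21]=1 (border 'c')
j=22 s[j]='b': k: 1→0; π[22]=0 (border '')
j=23 s[j]='a': π[23]=0 (border '')
j=24 s[j]='d': π[24]=0 (border '')
j=25 s[j]='a': π[25]=0 (border '')
j=26 s[j]='d': π[26]=0 (border '')
j=27 s[j]='d': π[27]=0 (border '')
j=28 s[j]='b': π[28]=0 (border '')
j=29 s[j]='a': π[29]=0 (border '')
j=30 s[j]='d': π[30]=0 (border '')
j=31 s[j]='d': π[31]=0 (border '')
j=32 s[j]='b': π[32]=0 (border '')
j=33 s[j]='d': π[33]=0 (border '')
j=34 s[j]='c': π[34]=1 (border 'c')
j=35 s[j]='a': k: 1→0; π[35]=0 (border '')
j=36 s[j]='a': π[36]=0 (border '')
j=37 s[j]='c': π[37]=1 (border 'c')
j=38 s[j]='c': π[38]=2 (border 'cc')
j=39 s[j]='d': k: 2→1→0; π[39]=0 (border '')

[0, 1, 0, 0, 0, 0, 0, 1, 0, 0, 0, 0, 0, 0, 0, 0, 1, 2, 0, 1, 0, 1, 0, 0, 0, 0, 0, 0, 0, 0, 0, 0, 0, 0, 1, 0, 0, 1, 2, 0]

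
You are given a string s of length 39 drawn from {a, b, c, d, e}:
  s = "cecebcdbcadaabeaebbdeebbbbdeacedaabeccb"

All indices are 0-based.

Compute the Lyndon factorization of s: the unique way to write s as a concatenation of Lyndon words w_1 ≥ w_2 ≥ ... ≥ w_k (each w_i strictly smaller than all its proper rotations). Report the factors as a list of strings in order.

["ce", "ce", "bcd", "bc", "ad", "aabeaebbdeebbbbdeacedaabeccb"]

emit factor 1: 'ce' (i=0, period=2)
emit factor 2: 'ce' (i=2, period=2)
emit factor 3: 'bcd' (i=4, period=3)
emit factor 4: 'bc' (i=7, period=2)
emit factor 5: 'ad' (i=9, period=2)
emit factor 6: 'aabeaebbdeebbbbdeacedaabeccb' (i=11, period=28)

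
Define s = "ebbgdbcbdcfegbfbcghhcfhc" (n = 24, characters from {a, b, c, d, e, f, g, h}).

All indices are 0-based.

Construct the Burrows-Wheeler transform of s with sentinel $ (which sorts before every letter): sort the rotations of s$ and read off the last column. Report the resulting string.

cedfcgbhbdhbgb$fbccebcfhg

rank  rotation                   last
    0  $ebbgdbcbdcfegbfbcghhcfhc  c
    1  bbgdbcbdcfegbfbcghhcfhc$e  e
    2  bcbdcfegbfbcghhcfhc$ebbgd  d
    3  bcghhcfhc$ebbgdbcbdcfegbf  f
    4  bdcfegbfbcghhcfhc$ebbgdbc  c
    5  bfbcghhcfhc$ebbgdbcbdcfeg  g
    6  bgdbcbdcfegbfbcghhcfhc$eb  b
    7  c$ebbgdbcbdcfegbfbcghhcfh  h
    8  cbdcfegbfbcghhcfhc$ebbgdb  b
    9  cfegbfbcghhcfhc$ebbgdbcbd  d
   10  cfhc$ebbgdbcbdcfegbfbcghh  h
   11  cghhcfhc$ebbgdbcbdcfegbfb  b
   12  dbcbdcfegbfbcghhcfhc$ebbg  g
   13  dcfegbfbcghhcfhc$ebbgdbcb  b
   14  ebbgdbcbdcfegbfbcghhcfhc$  $
   15  egbfbcghhcfhc$ebbgdbcbdcf  f
   16  fbcghhcfhc$ebbgdbcbdcfegb  b
   17  fegbfbcghhcfhc$ebbgdbcbdc  c
   18  fhc$ebbgdbcbdcfegbfbcghhc  c
   19  gbfbcghhcfhc$ebbgdbcbdcfe  e
   20  gdbcbdcfegbfbcghhcfhc$ebb  b
   21  ghhcfhc$ebbgdbcbdcfegbfbc  c
   22  hc$ebbgdbcbdcfegbfbcghhcf  f
   23  hcfhc$ebbgdbcbdcfegbfbcgh  h
   24  hhcfhc$ebbgdbcbdcfegbfbcg  g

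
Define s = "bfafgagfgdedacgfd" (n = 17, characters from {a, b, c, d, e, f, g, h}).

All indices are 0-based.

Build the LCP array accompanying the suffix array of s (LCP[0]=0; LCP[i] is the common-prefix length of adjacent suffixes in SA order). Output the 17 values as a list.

rank→(start, suffix):
  0 → (12, 'acgfd')
  1 → (2, 'afgagfgdedacgfd')
  2 → (5, 'agfgdedacgfd')
  3 → (0, 'bfafgagfgdedacgfd')
  4 → (13, 'cgfd')
  5 → (16, 'd')
  6 → (11, 'dacgfd')
  7 → (9, 'dedacgfd')
  8 → (10, 'edacgfd')
  9 → (1, 'fafgagfgdedacgfd')
  10 → (15, 'fd')
  11 → (3, 'fgagfgdedacgfd')
  12 → (7, 'fgdedacgfd')
  13 → (4, 'gagfgdedacgfd')
  14 → (8, 'gdedacgfd')
  15 → (14, 'gfd')
  16 → (6, 'gfgdedacgfd')

SA = [12, 2, 5, 0, 13, 16, 11, 9, 10, 1, 15, 3, 7, 4, 8, 14, 6]
[i] adj suffixes → lcp
  [1] 12/2 → 1 ('a')
  [2] 2/5 → 1 ('a')
  [3] 5/0 → 0 ('')
  [4] 0/13 → 0 ('')
  [5] 13/16 → 0 ('')
  [6] 16/11 → 1 ('d')
  [7] 11/9 → 1 ('d')
  [8] 9/10 → 0 ('')
  [9] 10/1 → 0 ('')
  [10] 1/15 → 1 ('f')
  [11] 15/3 → 1 ('f')
  [12] 3/7 → 2 ('fg')
  [13] 7/4 → 0 ('')
  [14] 4/8 → 1 ('g')
  [15] 8/14 → 1 ('g')
  [16] 14/6 → 2 ('gf')

[0, 1, 1, 0, 0, 0, 1, 1, 0, 0, 1, 1, 2, 0, 1, 1, 2]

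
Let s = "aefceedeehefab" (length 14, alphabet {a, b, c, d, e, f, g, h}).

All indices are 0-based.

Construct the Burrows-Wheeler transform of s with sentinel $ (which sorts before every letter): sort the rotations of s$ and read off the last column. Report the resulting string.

rank  rotation         last
    0  $aefceedeehefab  b
    1  ab$aefceedeehef  f
    2  aefceedeehefab$  $
    3  b$aefceedeehefa  a
    4  ceedeehefab$aef  f
    5  deehefab$aefcee  e
    6  edeehefab$aefce  e
    7  eedeehefab$aefc  c
    8  eehefab$aefceed  d
    9  efab$aefceedeeh  h
   10  efceedeehefab$a  a
   11  ehefab$aefceede  e
   12  fab$aefceedeehe  e
   13  fceedeehefab$ae  e
   14  hefab$aefceedee  e

bf$afeecdhaeeee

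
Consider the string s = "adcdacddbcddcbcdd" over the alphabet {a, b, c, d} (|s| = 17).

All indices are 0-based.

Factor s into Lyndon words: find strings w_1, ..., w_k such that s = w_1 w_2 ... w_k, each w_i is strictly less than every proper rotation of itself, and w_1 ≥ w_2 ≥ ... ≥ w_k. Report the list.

["adcd", "acddbcddcbcdd"]

emit factor 1: 'adcd' (i=0, period=4)
emit factor 2: 'acddbcddcbcdd' (i=4, period=13)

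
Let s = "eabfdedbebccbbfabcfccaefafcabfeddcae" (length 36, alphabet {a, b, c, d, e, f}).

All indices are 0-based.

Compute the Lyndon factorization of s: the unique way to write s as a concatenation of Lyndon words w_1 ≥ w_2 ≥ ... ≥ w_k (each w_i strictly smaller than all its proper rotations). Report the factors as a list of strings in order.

emit factor 1: 'e' (i=0, period=1)
emit factor 2: 'abfdedbebccbbf' (i=1, period=14)
emit factor 3: 'abcfccaefafcabfeddcae' (i=15, period=21)

["e", "abfdedbebccbbf", "abcfccaefafcabfeddcae"]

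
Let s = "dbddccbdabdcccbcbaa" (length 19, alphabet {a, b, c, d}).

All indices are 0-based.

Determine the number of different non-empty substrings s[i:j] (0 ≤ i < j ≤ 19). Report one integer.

sorted suffixes:
  #0 SA[0]=18  'a'
  #1 SA[1]=17  'aa'
  #2 SA[2]=8  'abdcccbcbaa'
  #3 SA[3]=16  'baa'
  #4 SA[4]=14  'bcbaa'
  #5 SA[5]=6  'bdabdcccbcbaa'
  #6 SA[6]=9  'bdcccbcbaa'
  #7 SA[7]=1  'bddccbdabdcccbcbaa'
  #8 SA[8]=15  'cbaa'
  #9 SA[9]=13  'cbcbaa'
  #10 SA[10]=5  'cbdabdcccbcbaa'
  #11 SA[11]=12  'ccbcbaa'
  #12 SA[12]=4  'ccbdabdcccbcbaa'
  #13 SA[13]=11  'cccbcbaa'
  #14 SA[14]=7  'dabdcccbcbaa'
  #15 SA[15]=0  'dbddccbdabdcccbcbaa'
  #16 SA[16]=3  'dccbdabdcccbcbaa'
  #17 SA[17]=10  'dcccbcbaa'
  #18 SA[18]=2  'ddccbdabdcccbcbaa'

SA = [18, 17, 8, 16, 14, 6, 9, 1, 15, 13, 5, 12, 4, 11, 7, 0, 3, 10, 2]
rank  pair      lcp
   1  s[18:],s[17:]  1  'a'
   2  s[17:],s[8:]  1  'a'
   3  s[8:],s[16:]  0  ''
   4  s[16:],s[14:]  1  'b'
   5  s[14:],s[6:]  1  'b'
   6  s[6:],s[9:]  2  'bd'
   7  s[9:],s[1:]  2  'bd'
   8  s[1:],s[15:]  0  ''
   9  s[15:],s[13:]  2  'cb'
  10  s[13:],s[5:]  2  'cb'
  11  s[5:],s[12:]  1  'c'
  12  s[12:],s[4:]  3  'ccb'
  13  s[4:],s[11:]  2  'cc'
  14  s[11:],s[7:]  0  ''
  15  s[7:],s[0:]  1  'd'
  16  s[0:],s[3:]  1  'd'
  17  s[3:],s[10:]  3  'dcc'
  18  s[10:],s[2:]  1  'd'

n(n+1)/2 = 19·20/2 = 190
Σ LCP = 0 + 1 + 1 + 0 + 1 + 1 + 2 + 2 + 0 + 2 + 2 + 1 + 3 + 2 + 0 + 1 + 1 + 3 + 1 = 24
distinct = 190 − 24 = 166

166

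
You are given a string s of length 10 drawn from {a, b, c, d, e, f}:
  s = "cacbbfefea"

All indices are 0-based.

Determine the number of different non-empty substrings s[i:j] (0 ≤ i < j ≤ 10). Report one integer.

49

rank→(start, suffix):
  0 → (9, 'a')
  1 → (1, 'acbbfefea')
  2 → (3, 'bbfefea')
  3 → (4, 'bfefea')
  4 → (0, 'cacbbfefea')
  5 → (2, 'cbbfefea')
  6 → (8, 'ea')
  7 → (6, 'efea')
  8 → (7, 'fea')
  9 → (5, 'fefea')

SA = [9, 1, 3, 4, 0, 2, 8, 6, 7, 5]
[i] adj suffixes → lcp
  [1] 9/1 → 1 ('a')
  [2] 1/3 → 0 ('')
  [3] 3/4 → 1 ('b')
  [4] 4/0 → 0 ('')
  [5] 0/2 → 1 ('c')
  [6] 2/8 → 0 ('')
  [7] 8/6 → 1 ('e')
  [8] 6/7 → 0 ('')
  [9] 7/5 → 2 ('fe')

n(n+1)/2 = 10·11/2 = 55
Σ LCP = 0 + 1 + 0 + 1 + 0 + 1 + 0 + 1 + 0 + 2 = 6
distinct = 55 − 6 = 49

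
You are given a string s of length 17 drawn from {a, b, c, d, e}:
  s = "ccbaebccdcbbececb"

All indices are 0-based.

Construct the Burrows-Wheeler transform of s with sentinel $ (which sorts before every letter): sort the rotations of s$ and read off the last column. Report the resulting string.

bbcccebecd$bcecacb

rank  rotation            last
    0  $ccbaebccdcbbececb  b
    1  aebccdcbbececb$ccb  b
    2  b$ccbaebccdcbbecec  c
    3  baebccdcbbececb$cc  c
    4  bbececb$ccbaebccdc  c
    5  bccdcbbececb$ccbae  e
    6  bececb$ccbaebccdcb  b
    7  cb$ccbaebccdcbbece  e
    8  cbaebccdcbbececb$c  c
    9  cbbececb$ccbaebccd  d
   10  ccbaebccdcbbececb$  $
   11  ccdcbbececb$ccbaeb  b
   12  cdcbbececb$ccbaebc  c
   13  cecb$ccbaebccdcbbe  e
   14  dcbbececb$ccbaebcc  c
   15  ebccdcbbececb$ccba  a
   16  ecb$ccbaebccdcbbec  c
   17  ececb$ccbaebccdcbb  b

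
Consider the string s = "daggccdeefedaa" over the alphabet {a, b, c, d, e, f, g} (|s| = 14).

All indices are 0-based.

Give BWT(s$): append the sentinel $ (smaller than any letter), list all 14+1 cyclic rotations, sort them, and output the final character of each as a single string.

aaddgce$cfdeega

rank  rotation         last
    0  $daggccdeefedaa  a
    1  a$daggccdeefeda  a
    2  aa$daggccdeefed  d
    3  aggccdeefedaa$d  d
    4  ccdeefedaa$dagg  g
    5  cdeefedaa$daggc  c
    6  daa$daggccdeefe  e
    7  daggccdeefedaa$  $
    8  deefedaa$daggcc  c
    9  edaa$daggccdeef  f
   10  eefedaa$daggccd  d
   11  efedaa$daggccde  e
   12  fedaa$daggccdee  e
   13  gccdeefedaa$dag  g
   14  ggccdeefedaa$da  a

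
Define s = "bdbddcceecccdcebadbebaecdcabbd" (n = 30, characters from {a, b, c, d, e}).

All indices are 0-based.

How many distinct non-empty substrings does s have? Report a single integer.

sorted suffixes:
  #0 SA[0]=26  'abbd'
  #1 SA[1]=16  'adbebaecdcabbd'
  #2 SA[2]=21  'aecdcabbd'
  #3 SA[3]=15  'badbebaecdcabbd'
  #4 SA[4]=20  'baecdcabbd'
  #5 SA[5]=27  'bbd'
  #6 SA[6]=28  'bd'
  #7 SA[7]=0  'bdbddcceecccdcebadbebaecdcabbd'
  #8 SA[8]=2  'bddcceecccdcebadbebaecdcabbd'
  #9 SA[9]=18  'bebaecdcabbd'
  #10 SA[10]=25  'cabbd'
  #11 SA[11]=9  'cccdcebadbebaecdcabbd'
  #12 SA[12]=10  'ccdcebadbebaecdcabbd'
  #13 SA[13]=5  'cceecccdcebadbebaecdcabbd'
  #14 SA[14]=23  'cdcabbd'
  #15 SA[15]=11  'cdcebadbebaecdcabbd'
  #16 SA[16]=13  'cebadbebaecdcabbd'
  #17 SA[17]=6  'ceecccdcebadbebaecdcabbd'
  #18 SA[18]=29  'd'
  #19 SA[19]=1  'dbddcceecccdcebadbebaecdcabbd'
  #20 SA[20]=17  'dbebaecdcabbd'
  #21 SA[21]=24  'dcabbd'
  #22 SA[22]=4  'dcceecccdcebadbebaecdcabbd'
  #23 SA[23]=12  'dcebadbebaecdcabbd'
  #24 SA[24]=3  'ddcceecccdcebadbebaecdcabbd'
  #25 SA[25]=14  'ebadbebaecdcabbd'
  #26 SA[26]=19  'ebaecdcabbd'
  #27 SA[27]=8  'ecccdcebadbebaecdcabbd'
  #28 SA[28]=22  'ecdcabbd'
  #29 SA[29]=7  'eecccdcebadbebaecdcabbd'

SA = [26, 16, 21, 15, 20, 27, 28, 0, 2, 18, 25, 9, 10, 5, 23, 11, 13, 6, 29, 1, 17, 24, 4, 12, 3, 14, 19, 8, 22, 7]
[i] adj suffixes → lcp
  [1] 26/16 → 1 ('a')
  [2] 16/21 → 1 ('a')
  [3] 21/15 → 0 ('')
  [4] 15/20 → 2 ('ba')
  [5] 20/27 → 1 ('b')
  [6] 27/28 → 1 ('b')
  [7] 28/0 → 2 ('bd')
  [8] 0/2 → 2 ('bd')
  [9] 2/18 → 1 ('b')
  [10] 18/25 → 0 ('')
  [11] 25/9 → 1 ('c')
  [12] 9/10 → 2 ('cc')
  [13] 10/5 → 2 ('cc')
  [14] 5/23 → 1 ('c')
  [15] 23/11 → 3 ('cdc')
  [16] 11/13 → 1 ('c')
  [17] 13/6 → 2 ('ce')
  [18] 6/29 → 0 ('')
  [19] 29/1 → 1 ('d')
  [20] 1/17 → 2 ('db')
  [21] 17/24 → 1 ('d')
  [22] 24/4 → 2 ('dc')
  [23] 4/12 → 2 ('dc')
  [24] 12/3 → 1 ('d')
  [25] 3/14 → 0 ('')
  [26] 14/19 → 3 ('eba')
  [27] 19/8 → 1 ('e')
  [28] 8/22 → 2 ('ec')
  [29] 22/7 → 1 ('e')

n(n+1)/2 = 30·31/2 = 465
Σ LCP = 0 + 1 + 1 + 0 + 2 + 1 + 1 + 2 + 2 + 1 + 0 + 1 + 2 + 2 + 1 + 3 + 1 + 2 + 0 + 1 + 2 + 1 + 2 + 2 + 1 + 0 + 3 + 1 + 2 + 1 = 39
distinct = 465 − 39 = 426

426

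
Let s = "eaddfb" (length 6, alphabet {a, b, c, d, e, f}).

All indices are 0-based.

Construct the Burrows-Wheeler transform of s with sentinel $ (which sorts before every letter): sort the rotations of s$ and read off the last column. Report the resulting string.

befad$d

rank  rotation last
    0  $eaddfb  b
    1  addfb$e  e
    2  b$eaddf  f
    3  ddfb$ea  a
    4  dfb$ead  d
    5  eaddfb$  $
    6  fb$eadd  d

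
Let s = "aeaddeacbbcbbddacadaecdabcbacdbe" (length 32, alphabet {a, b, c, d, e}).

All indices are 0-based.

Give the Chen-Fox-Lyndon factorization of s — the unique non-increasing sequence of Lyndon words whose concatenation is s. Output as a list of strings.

["ae", "adde", "acbbcbbdd", "acadaecd", "abcbacdbe"]

emit factor 1: 'ae' (i=0, period=2)
emit factor 2: 'adde' (i=2, period=4)
emit factor 3: 'acbbcbbdd' (i=6, period=9)
emit factor 4: 'acadaecd' (i=15, period=8)
emit factor 5: 'abcbacdbe' (i=23, period=9)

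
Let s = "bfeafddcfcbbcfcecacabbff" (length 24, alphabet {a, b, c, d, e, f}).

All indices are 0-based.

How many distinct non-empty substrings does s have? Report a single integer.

276

rank→(start, suffix):
  0 → (19, 'abbff')
  1 → (17, 'acabbff')
  2 → (3, 'afddcfcbbcfcecacabbff')
  3 → (10, 'bbcfcecacabbff')
  4 → (20, 'bbff')
  5 → (11, 'bcfcecacabbff')
  6 → (0, 'bfeafddcfcbbcfcecacabbff')
  7 → (21, 'bff')
  8 → (18, 'cabbff')
  9 → (16, 'cacabbff')
  10 → (9, 'cbbcfcecacabbff')
  11 → (14, 'cecacabbff')
  12 → (7, 'cfcbbcfcecacabbff')
  13 → (12, 'cfcecacabbff')
  14 → (6, 'dcfcbbcfcecacabbff')
  15 → (5, 'ddcfcbbcfcecacabbff')
  16 → (2, 'eafddcfcbbcfcecacabbff')
  17 → (15, 'ecacabbff')
  18 → (23, 'f')
  19 → (8, 'fcbbcfcecacabbff')
  20 → (13, 'fcecacabbff')
  21 → (4, 'fddcfcbbcfcecacabbff')
  22 → (1, 'feafddcfcbbcfcecacabbff')
  23 → (22, 'ff')

SA = [19, 17, 3, 10, 20, 11, 0, 21, 18, 16, 9, 14, 7, 12, 6, 5, 2, 15, 23, 8, 13, 4, 1, 22]
rank  pair      lcp
   1  s[19:],s[17:]  1  'a'
   2  s[17:],s[3:]  1  'a'
   3  s[3:],s[10:]  0  ''
   4  s[10:],s[20:]  2  'bb'
   5  s[20:],s[11:]  1  'b'
   6  s[11:],s[0:]  1  'b'
   7  s[0:],s[21:]  2  'bf'
   8  s[21:],s[18:]  0  ''
   9  s[18:],s[16:]  2  'ca'
  10  s[16:],s[9:]  1  'c'
  11  s[9:],s[14:]  1  'c'
  12  s[14:],s[7:]  1  'c'
  13  s[7:],s[12:]  3  'cfc'
  14  s[12:],s[6:]  0  ''
  15  s[6:],s[5:]  1  'd'
  16  s[5:],s[2:]  0  ''
  17  s[2:],s[15:]  1  'e'
  18  s[15:],s[23:]  0  ''
  19  s[23:],s[8:]  1  'f'
  20  s[8:],s[13:]  2  'fc'
  21  s[13:],s[4:]  1  'f'
  22  s[4:],s[1:]  1  'f'
  23  s[1:],s[22:]  1  'f'

n(n+1)/2 = 24·25/2 = 300
Σ LCP = 0 + 1 + 1 + 0 + 2 + 1 + 1 + 2 + 0 + 2 + 1 + 1 + 1 + 3 + 0 + 1 + 0 + 1 + 0 + 1 + 2 + 1 + 1 + 1 = 24
distinct = 300 − 24 = 276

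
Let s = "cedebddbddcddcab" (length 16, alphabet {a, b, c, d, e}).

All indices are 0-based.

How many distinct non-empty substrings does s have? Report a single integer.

119

rank | idx | suffix
   0 |  14 | ab
   1 |  15 | b
   2 |   4 | bddbddcddcab
   3 |   7 | bddcddcab
   4 |  13 | cab
   5 |  10 | cddcab
   6 |   0 | cedebddbddcddcab
   7 |   6 | dbddcddcab
   8 |  12 | dcab
   9 |   9 | dcddcab
  10 |   5 | ddbddcddcab
  11 |  11 | ddcab
  12 |   8 | ddcddcab
  13 |   2 | debddbddcddcab
  14 |   3 | ebddbddcddcab
  15 |   1 | edebddbddcddcab

SA = [14, 15, 4, 7, 13, 10, 0, 6, 12, 9, 5, 11, 8, 2, 3, 1]
[i] adj suffixes → lcp
  [1] 14/15 → 0 ('')
  [2] 15/4 → 1 ('b')
  [3] 4/7 → 3 ('bdd')
  [4] 7/13 → 0 ('')
  [5] 13/10 → 1 ('c')
  [6] 10/0 → 1 ('c')
  [7] 0/6 → 0 ('')
  [8] 6/12 → 1 ('d')
  [9] 12/9 → 2 ('dc')
  [10] 9/5 → 1 ('d')
  [11] 5/11 → 2 ('dd')
  [12] 11/8 → 3 ('ddc')
  [13] 8/2 → 1 ('d')
  [14] 2/3 → 0 ('')
  [15] 3/1 → 1 ('e')

n(n+1)/2 = 16·17/2 = 136
Σ LCP = 0 + 0 + 1 + 3 + 0 + 1 + 1 + 0 + 1 + 2 + 1 + 2 + 3 + 1 + 0 + 1 = 17
distinct = 136 − 17 = 119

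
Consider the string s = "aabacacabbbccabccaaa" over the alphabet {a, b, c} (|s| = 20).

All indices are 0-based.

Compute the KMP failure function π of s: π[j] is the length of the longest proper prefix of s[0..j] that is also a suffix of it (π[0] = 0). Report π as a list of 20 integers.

π[0] = 0
j=1 s[j]='a': π[1]=1 (border 'a')
j=2 s[j]='b': k: 1→0; π[2]=0 (border '')
j=3 s[j]='a': π[3]=1 (border 'a')
j=4 s[j]='c': k: 1→0; π[4]=0 (border '')
j=5 s[j]='a': π[5]=1 (border 'a')
j=6 s[j]='c': k: 1→0; π[6]=0 (border '')
j=7 s[j]='a': π[7]=1 (border 'a')
j=8 s[j]='b': k: 1→0; π[8]=0 (border '')
j=9 s[j]='b': π[9]=0 (border '')
j=10 s[j]='b': π[10]=0 (border '')
j=11 s[j]='c': π[11]=0 (border '')
j=12 s[j]='c': π[12]=0 (border '')
j=13 s[j]='a': π[13]=1 (border 'a')
j=14 s[j]='b': k: 1→0; π[14]=0 (border '')
j=15 s[j]='c': π[15]=0 (border '')
j=16 s[j]='c': π[16]=0 (border '')
j=17 s[j]='a': π[17]=1 (border 'a')
j=18 s[j]='a': π[18]=2 (border 'aa')
j=19 s[j]='a': k: 2→1; π[19]=2 (border 'aa')

[0, 1, 0, 1, 0, 1, 0, 1, 0, 0, 0, 0, 0, 1, 0, 0, 0, 1, 2, 2]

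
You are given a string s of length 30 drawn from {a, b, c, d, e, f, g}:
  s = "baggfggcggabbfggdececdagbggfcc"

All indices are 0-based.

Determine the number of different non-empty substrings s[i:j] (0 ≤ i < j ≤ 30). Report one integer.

432

rank→(start, suffix):
  0 → (10, 'abbfggdececdagbggfcc')
  1 → (22, 'agbggfcc')
  2 → (1, 'aggfggcggabbfggdececdagbggfcc')
  3 → (0, 'baggfggcggabbfggdececdagbggfcc')
  4 → (11, 'bbfggdececdagbggfcc')
  5 → (12, 'bfggdececdagbggfcc')
  6 → (24, 'bggfcc')
  7 → (29, 'c')
  8 → (28, 'cc')
  9 → (20, 'cdagbggfcc')
  10 → (18, 'cecdagbggfcc')
  11 → (7, 'cggabbfggdececdagbggfcc')
  12 → (21, 'dagbggfcc')
  13 → (16, 'dececdagbggfcc')
  14 → (19, 'ecdagbggfcc')
  15 → (17, 'ececdagbggfcc')
  16 → (27, 'fcc')
  17 → (4, 'fggcggabbfggdececdagbggfcc')
  18 → (13, 'fggdececdagbggfcc')
  19 → (9, 'gabbfggdececdagbggfcc')
  20 → (23, 'gbggfcc')
  21 → (6, 'gcggabbfggdececdagbggfcc')
  22 → (15, 'gdececdagbggfcc')
  23 → (26, 'gfcc')
  24 → (3, 'gfggcggabbfggdececdagbggfcc')
  25 → (8, 'ggabbfggdececdagbggfcc')
  26 → (5, 'ggcggabbfggdececdagbggfcc')
  27 → (14, 'ggdececdagbggfcc')
  28 → (25, 'ggfcc')
  29 → (2, 'ggfggcggabbfggdececdagbggfcc')

SA = [10, 22, 1, 0, 11, 12, 24, 29, 28, 20, 18, 7, 21, 16, 19, 17, 27, 4, 13, 9, 23, 6, 15, 26, 3, 8, 5, 14, 25, 2]
i: (SA[i-1],SA[i]) lcp shared
  1: (10,22) 1 'a'
  2: (22,1) 2 'ag'
  3: (1,0) 0 ''
  4: (0,11) 1 'b'
  5: (11,12) 1 'b'
  6: (12,24) 1 'b'
  7: (24,29) 0 ''
  8: (29,28) 1 'c'
  9: (28,20) 1 'c'
  10: (20,18) 1 'c'
  11: (18,7) 1 'c'
  12: (7,21) 0 ''
  13: (21,16) 1 'd'
  14: (16,19) 0 ''
  15: (19,17) 2 'ec'
  16: (17,27) 0 ''
  17: (27,4) 1 'f'
  18: (4,13) 3 'fgg'
  19: (13,9) 0 ''
  20: (9,23) 1 'g'
  21: (23,6) 1 'g'
  22: (6,15) 1 'g'
  23: (15,26) 1 'g'
  24: (26,3) 2 'gf'
  25: (3,8) 1 'g'
  26: (8,5) 2 'gg'
  27: (5,14) 2 'gg'
  28: (14,25) 2 'gg'
  29: (25,2) 3 'ggf'

n(n+1)/2 = 30·31/2 = 465
Σ LCP = 0 + 1 + 2 + 0 + 1 + 1 + 1 + 0 + 1 + 1 + 1 + 1 + 0 + 1 + 0 + 2 + 0 + 1 + 3 + 0 + 1 + 1 + 1 + 1 + 2 + 1 + 2 + 2 + 2 + 3 = 33
distinct = 465 − 33 = 432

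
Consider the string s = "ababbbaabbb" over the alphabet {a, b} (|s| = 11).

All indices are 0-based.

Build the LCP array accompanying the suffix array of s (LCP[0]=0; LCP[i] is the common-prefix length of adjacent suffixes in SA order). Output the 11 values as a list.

rank | idx | suffix
   0 |   6 | aabbb
   1 |   0 | ababbbaabbb
   2 |   7 | abbb
   3 |   2 | abbbaabbb
   4 |  10 | b
   5 |   5 | baabbb
   6 |   1 | babbbaabbb
   7 |   9 | bb
   8 |   4 | bbaabbb
   9 |   8 | bbb
  10 |   3 | bbbaabbb

SA = [6, 0, 7, 2, 10, 5, 1, 9, 4, 8, 3]
i: (SA[i-1],SA[i]) lcp shared
  1: (6,0) 1 'a'
  2: (0,7) 2 'ab'
  3: (7,2) 4 'abbb'
  4: (2,10) 0 ''
  5: (10,5) 1 'b'
  6: (5,1) 2 'ba'
  7: (1,9) 1 'b'
  8: (9,4) 2 'bb'
  9: (4,8) 2 'bb'
  10: (8,3) 3 'bbb'

[0, 1, 2, 4, 0, 1, 2, 1, 2, 2, 3]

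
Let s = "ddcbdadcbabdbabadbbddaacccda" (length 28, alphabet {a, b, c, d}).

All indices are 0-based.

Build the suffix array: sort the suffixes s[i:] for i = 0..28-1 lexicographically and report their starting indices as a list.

[27, 21, 13, 9, 22, 15, 5, 12, 8, 14, 17, 3, 10, 18, 7, 2, 23, 24, 25, 26, 20, 4, 11, 16, 6, 1, 19, 0]

sorted suffixes:
  #0 SA[0]=27  'a'
  #1 SA[1]=21  'aacccda'
  #2 SA[2]=13  'abadbbddaacccda'
  #3 SA[3]=9  'abdbabadbbddaacccda'
  #4 SA[4]=22  'acccda'
  #5 SA[5]=15  'adbbddaacccda'
  #6 SA[6]=5  'adcbabdbabadbbddaacccda'
  #7 SA[7]=12  'babadbbddaacccda'
  #8 SA[8]=8  'babdbabadbbddaacccda'
  #9 SA[9]=14  'badbbddaacccda'
  #10 SA[10]=17  'bbddaacccda'
  #11 SA[11]=3  'bdadcbabdbabadbbddaacccda'
  #12 SA[12]=10  'bdbabadbbddaacccda'
  #13 SA[13]=18  'bddaacccda'
  #14 SA[14]=7  'cbabdbabadbbddaacccda'
  #15 SA[15]=2  'cbdadcbabdbabadbbddaacccda'
  #16 SA[16]=23  'cccda'
  #17 SA[17]=24  'ccda'
  #18 SA[18]=25  'cda'
  #19 SA[19]=26  'da'
  #20 SA[20]=20  'daacccda'
  #21 SA[21]=4  'dadcbabdbabadbbddaacccda'
  #22 SA[22]=11  'dbabadbbddaacccda'
  #23 SA[23]=16  'dbbddaacccda'
  #24 SA[24]=6  'dcbabdbabadbbddaacccda'
  #25 SA[25]=1  'dcbdadcbabdbabadbbddaacccda'
  #26 SA[26]=19  'ddaacccda'
  #27 SA[27]=0  'ddcbdadcbabdbabadbbddaacccda'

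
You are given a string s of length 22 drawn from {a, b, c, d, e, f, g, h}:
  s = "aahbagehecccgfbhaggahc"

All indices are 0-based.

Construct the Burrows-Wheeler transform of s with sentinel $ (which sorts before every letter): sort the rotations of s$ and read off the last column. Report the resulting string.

c$bhaghfhecchgggacabaae

rank  rotation                 last
    0  $aahbagehecccgfbhaggahc  c
    1  aahbagehecccgfbhaggahc$  $
    2  agehecccgfbhaggahc$aahb  b
    3  aggahc$aahbagehecccgfbh  h
    4  ahbagehecccgfbhaggahc$a  a
    5  ahc$aahbagehecccgfbhagg  g
    6  bagehecccgfbhaggahc$aah  h
    7  bhaggahc$aahbagehecccgf  f
    8  c$aahbagehecccgfbhaggah  h
    9  cccgfbhaggahc$aahbagehe  e
   10  ccgfbhaggahc$aahbagehec  c
   11  cgfbhaggahc$aahbagehecc  c
   12  ecccgfbhaggahc$aahbageh  h
   13  ehecccgfbhaggahc$aahbag  g
   14  fbhaggahc$aahbagehecccg  g
   15  gahc$aahbagehecccgfbhag  g
   16  gehecccgfbhaggahc$aahba  a
   17  gfbhaggahc$aahbageheccc  c
   18  ggahc$aahbagehecccgfbha  a
   19  haggahc$aahbagehecccgfb  b
   20  hbagehecccgfbhaggahc$aa  a
   21  hc$aahbagehecccgfbhagga  a
   22  hecccgfbhaggahc$aahbage  e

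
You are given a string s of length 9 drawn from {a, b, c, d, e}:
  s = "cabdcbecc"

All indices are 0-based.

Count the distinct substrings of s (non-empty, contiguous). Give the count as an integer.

rank | idx | suffix
   0 |   1 | abdcbecc
   1 |   2 | bdcbecc
   2 |   5 | becc
   3 |   8 | c
   4 |   0 | cabdcbecc
   5 |   4 | cbecc
   6 |   7 | cc
   7 |   3 | dcbecc
   8 |   6 | ecc

SA = [1, 2, 5, 8, 0, 4, 7, 3, 6]
[i] adj suffixes → lcp
  [1] 1/2 → 0 ('')
  [2] 2/5 → 1 ('b')
  [3] 5/8 → 0 ('')
  [4] 8/0 → 1 ('c')
  [5] 0/4 → 1 ('c')
  [6] 4/7 → 1 ('c')
  [7] 7/3 → 0 ('')
  [8] 3/6 → 0 ('')

n(n+1)/2 = 9·10/2 = 45
Σ LCP = 0 + 0 + 1 + 0 + 1 + 1 + 1 + 0 + 0 = 4
distinct = 45 − 4 = 41

41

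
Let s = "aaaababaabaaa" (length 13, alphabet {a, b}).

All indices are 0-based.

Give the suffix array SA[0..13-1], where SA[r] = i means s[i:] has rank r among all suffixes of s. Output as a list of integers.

[12, 11, 10, 0, 1, 7, 2, 8, 5, 3, 9, 6, 4]

rank | idx | suffix
   0 |  12 | a
   1 |  11 | aa
   2 |  10 | aaa
   3 |   0 | aaaababaabaaa
   4 |   1 | aaababaabaaa
   5 |   7 | aabaaa
   6 |   2 | aababaabaaa
   7 |   8 | abaaa
   8 |   5 | abaabaaa
   9 |   3 | ababaabaaa
  10 |   9 | baaa
  11 |   6 | baabaaa
  12 |   4 | babaabaaa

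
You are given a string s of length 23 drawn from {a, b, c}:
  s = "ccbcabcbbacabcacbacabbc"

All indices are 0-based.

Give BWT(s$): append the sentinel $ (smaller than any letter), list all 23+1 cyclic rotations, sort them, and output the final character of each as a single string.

rank  rotation                  last
    0  $ccbcabcbbacabcacbacabbc  c
    1  abbc$ccbcabcbbacabcacbac  c
    2  abcacbacabbc$ccbcabcbbac  c
    3  abcbbacabcacbacabbc$ccbc  c
    4  acabbc$ccbcabcbbacabcacb  b
    5  acabcacbacabbc$ccbcabcbb  b
    6  acbacabbc$ccbcabcbbacabc  c
    7  bacabbc$ccbcabcbbacabcac  c
    8  bacabcacbacabbc$ccbcabcb  b
    9  bbacabcacbacabbc$ccbcabc  c
   10  bbc$ccbcabcbbacabcacbaca  a
   11  bc$ccbcabcbbacabcacbacab  b
   12  bcabcbbacabcacbacabbc$cc  c
   13  bcacbacabbc$ccbcabcbbaca  a
   14  bcbbacabcacbacabbc$ccbca  a
   15  c$ccbcabcbbacabcacbacabb  b
   16  cabbc$ccbcabcbbacabcacba  a
   17  cabcacbacabbc$ccbcabcbba  a
   18  cabcbbacabcacbacabbc$ccb  b
   19  cacbacabbc$ccbcabcbbacab  b
   20  cbacabbc$ccbcabcbbacabca  a
   21  cbbacabcacbacabbc$ccbcab  b
   22  cbcabcbbacabcacbacabbc$c  c
   23  ccbcabcbbacabcacbacabbc$  $

ccccbbccbcabcaabaabbabc$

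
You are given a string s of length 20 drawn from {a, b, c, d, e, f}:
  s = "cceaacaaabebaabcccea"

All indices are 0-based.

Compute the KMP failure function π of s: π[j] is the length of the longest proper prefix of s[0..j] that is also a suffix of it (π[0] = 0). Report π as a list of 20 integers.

π[0] = 0
j=1 s[j]='c': π[1]=1 (border 'c')
j=2 s[j]='e': k: 1→0; π[2]=0 (border '')
j=3 s[j]='a': π[3]=0 (border '')
j=4 s[j]='a': π[4]=0 (border '')
j=5 s[j]='c': π[5]=1 (border 'c')
j=6 s[j]='a': k: 1→0; π[6]=0 (border '')
j=7 s[j]='a': π[7]=0 (border '')
j=8 s[j]='a': π[8]=0 (border '')
j=9 s[j]='b': π[9]=0 (border '')
j=10 s[j]='e': π[10]=0 (border '')
j=11 s[j]='b': π[11]=0 (border '')
j=12 s[j]='a': π[12]=0 (border '')
j=13 s[j]='a': π[13]=0 (border '')
j=14 s[j]='b': π[14]=0 (border '')
j=15 s[j]='c': π[15]=1 (border 'c')
j=16 s[j]='c': π[16]=2 (border 'cc')
j=17 s[j]='c': k: 2→1; π[17]=2 (border 'cc')
j=18 s[j]='e': π[18]=3 (border 'cce')
j=19 s[j]='a': π[19]=4 (border 'ccea')

[0, 1, 0, 0, 0, 1, 0, 0, 0, 0, 0, 0, 0, 0, 0, 1, 2, 2, 3, 4]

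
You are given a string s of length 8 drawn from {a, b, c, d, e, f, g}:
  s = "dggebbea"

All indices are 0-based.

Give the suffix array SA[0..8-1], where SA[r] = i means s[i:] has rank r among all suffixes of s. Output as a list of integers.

rank→(start, suffix):
  0 → (7, 'a')
  1 → (4, 'bbea')
  2 → (5, 'bea')
  3 → (0, 'dggebbea')
  4 → (6, 'ea')
  5 → (3, 'ebbea')
  6 → (2, 'gebbea')
  7 → (1, 'ggebbea')

[7, 4, 5, 0, 6, 3, 2, 1]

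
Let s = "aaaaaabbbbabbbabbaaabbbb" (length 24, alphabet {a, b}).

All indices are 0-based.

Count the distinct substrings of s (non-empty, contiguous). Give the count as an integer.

224

sorted suffixes:
  #0 SA[0]=0  'aaaaaabbbbabbbabbaaabbbb'
  #1 SA[1]=1  'aaaaabbbbabbbabbaaabbbb'
  #2 SA[2]=2  'aaaabbbbabbbabbaaabbbb'
  #3 SA[3]=17  'aaabbbb'
  #4 SA[4]=3  'aaabbbbabbbabbaaabbbb'
  #5 SA[5]=18  'aabbbb'
  #6 SA[6]=4  'aabbbbabbbabbaaabbbb'
  #7 SA[7]=14  'abbaaabbbb'
  #8 SA[8]=10  'abbbabbaaabbbb'
  #9 SA[9]=19  'abbbb'
  #10 SA[10]=5  'abbbbabbbabbaaabbbb'
  #11 SA[11]=23  'b'
  #12 SA[12]=16  'baaabbbb'
  #13 SA[13]=13  'babbaaabbbb'
  #14 SA[14]=9  'babbbabbaaabbbb'
  #15 SA[15]=22  'bb'
  #16 SA[16]=15  'bbaaabbbb'
  #17 SA[17]=12  'bbabbaaabbbb'
  #18 SA[18]=8  'bbabbbabbaaabbbb'
  #19 SA[19]=21  'bbb'
  #20 SA[20]=11  'bbbabbaaabbbb'
  #21 SA[21]=7  'bbbabbbabbaaabbbb'
  #22 SA[22]=20  'bbbb'
  #23 SA[23]=6  'bbbbabbbabbaaabbbb'

SA = [0, 1, 2, 17, 3, 18, 4, 14, 10, 19, 5, 23, 16, 13, 9, 22, 15, 12, 8, 21, 11, 7, 20, 6]
rank  pair      lcp
   1  s[0:],s[1:]  5  'aaaaa'
   2  s[1:],s[2:]  4  'aaaa'
   3  s[2:],s[17:]  3  'aaa'
   4  s[17:],s[3:]  7  'aaabbbb'
   5  s[3:],s[18:]  2  'aa'
   6  s[18:],s[4:]  6  'aabbbb'
   7  s[4:],s[14:]  1  'a'
   8  s[14:],s[10:]  3  'abb'
   9  s[10:],s[19:]  4  'abbb'
  10  s[19:],s[5:]  5  'abbbb'
  11  s[5:],s[23:]  0  ''
  12  s[23:],s[16:]  1  'b'
  13  s[16:],s[13:]  2  'ba'
  14  s[13:],s[9:]  4  'babb'
  15  s[9:],s[22:]  1  'b'
  16  s[22:],s[15:]  2  'bb'
  17  s[15:],s[12:]  3  'bba'
  18  s[12:],s[8:]  5  'bbabb'
  19  s[8:],s[21:]  2  'bb'
  20  s[21:],s[11:]  3  'bbb'
  21  s[11:],s[7:]  6  'bbbabb'
  22  s[7:],s[20:]  3  'bbb'
  23  s[20:],s[6:]  4  'bbbb'

n(n+1)/2 = 24·25/2 = 300
Σ LCP = 0 + 5 + 4 + 3 + 7 + 2 + 6 + 1 + 3 + 4 + 5 + 0 + 1 + 2 + 4 + 1 + 2 + 3 + 5 + 2 + 3 + 6 + 3 + 4 = 76
distinct = 300 − 76 = 224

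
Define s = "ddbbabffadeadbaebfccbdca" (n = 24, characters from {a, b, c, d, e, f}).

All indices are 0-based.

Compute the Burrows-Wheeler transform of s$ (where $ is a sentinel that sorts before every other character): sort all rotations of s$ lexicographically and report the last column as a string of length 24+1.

rank  rotation                   last
    0  $ddbbabffadeadbaebfccbdca  a
    1  a$ddbbabffadeadbaebfccbdc  c
    2  abffadeadbaebfccbdca$ddbb  b
    3  adbaebfccbdca$ddbbabffade  e
    4  adeadbaebfccbdca$ddbbabff  f
    5  aebfccbdca$ddbbabffadeadb  b
    6  babffadeadbaebfccbdca$ddb  b
    7  baebfccbdca$ddbbabffadead  d
    8  bbabffadeadbaebfccbdca$dd  d
    9  bdca$ddbbabffadeadbaebfcc  c
   10  bfccbdca$ddbbabffadeadbae  e
   11  bffadeadbaebfccbdca$ddbba  a
   12  ca$ddbbabffadeadbaebfccbd  d
   13  cbdca$ddbbabffadeadbaebfc  c
   14  ccbdca$ddbbabffadeadbaebf  f
   15  dbaebfccbdca$ddbbabffadea  a
   16  dbbabffadeadbaebfccbdca$d  d
   17  dca$ddbbabffadeadbaebfccb  b
   18  ddbbabffadeadbaebfccbdca$  $
   19  deadbaebfccbdca$ddbbabffa  a
   20  eadbaebfccbdca$ddbbabffad  d
   21  ebfccbdca$ddbbabffadeadba  a
   22  fadeadbaebfccbdca$ddbbabf  f
   23  fccbdca$ddbbabffadeadbaeb  b
   24  ffadeadbaebfccbdca$ddbbab  b

acbefbbddceadcfadb$adafbb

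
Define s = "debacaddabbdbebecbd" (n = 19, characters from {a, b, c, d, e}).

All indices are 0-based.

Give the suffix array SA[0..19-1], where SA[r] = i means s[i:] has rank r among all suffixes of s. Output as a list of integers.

rank | idx | suffix
   0 |   8 | abbdbebecbd
   1 |   3 | acaddabbdbebecbd
   2 |   5 | addabbdbebecbd
   3 |   2 | bacaddabbdbebecbd
   4 |   9 | bbdbebecbd
   5 |  17 | bd
   6 |  10 | bdbebecbd
   7 |  12 | bebecbd
   8 |  14 | becbd
   9 |   4 | caddabbdbebecbd
  10 |  16 | cbd
  11 |  18 | d
  12 |   7 | dabbdbebecbd
  13 |  11 | dbebecbd
  14 |   6 | ddabbdbebecbd
  15 |   0 | debacaddabbdbebecbd
  16 |   1 | ebacaddabbdbebecbd
  17 |  13 | ebecbd
  18 |  15 | ecbd

[8, 3, 5, 2, 9, 17, 10, 12, 14, 4, 16, 18, 7, 11, 6, 0, 1, 13, 15]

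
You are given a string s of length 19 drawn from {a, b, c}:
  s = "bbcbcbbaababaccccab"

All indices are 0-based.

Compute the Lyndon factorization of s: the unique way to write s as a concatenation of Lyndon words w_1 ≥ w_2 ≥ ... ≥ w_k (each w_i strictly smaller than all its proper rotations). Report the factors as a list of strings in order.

["bbcbc", "b", "b", "aababaccccab"]

emit factor 1: 'bbcbc' (i=0, period=5)
emit factor 2: 'b' (i=5, period=1)
emit factor 3: 'b' (i=6, period=1)
emit factor 4: 'aababaccccab' (i=7, period=12)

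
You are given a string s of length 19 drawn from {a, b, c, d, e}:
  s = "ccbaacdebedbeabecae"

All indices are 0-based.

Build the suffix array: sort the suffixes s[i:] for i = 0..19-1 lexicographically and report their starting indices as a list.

rank→(start, suffix):
  0 → (3, 'aacdebedbeabecae')
  1 → (13, 'abecae')
  2 → (4, 'acdebedbeabecae')
  3 → (17, 'ae')
  4 → (2, 'baacdebedbeabecae')
  5 → (11, 'beabecae')
  6 → (14, 'becae')
  7 → (8, 'bedbeabecae')
  8 → (16, 'cae')
  9 → (1, 'cbaacdebedbeabecae')
  10 → (0, 'ccbaacdebedbeabecae')
  11 → (5, 'cdebedbeabecae')
  12 → (10, 'dbeabecae')
  13 → (6, 'debedbeabecae')
  14 → (18, 'e')
  15 → (12, 'eabecae')
  16 → (7, 'ebedbeabecae')
  17 → (15, 'ecae')
  18 → (9, 'edbeabecae')

[3, 13, 4, 17, 2, 11, 14, 8, 16, 1, 0, 5, 10, 6, 18, 12, 7, 15, 9]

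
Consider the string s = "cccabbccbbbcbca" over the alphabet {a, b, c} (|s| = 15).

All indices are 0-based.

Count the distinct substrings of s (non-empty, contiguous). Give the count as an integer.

99

rank→(start, suffix):
  0 → (14, 'a')
  1 → (3, 'abbccbbbcbca')
  2 → (8, 'bbbcbca')
  3 → (9, 'bbcbca')
  4 → (4, 'bbccbbbcbca')
  5 → (12, 'bca')
  6 → (10, 'bcbca')
  7 → (5, 'bccbbbcbca')
  8 → (13, 'ca')
  9 → (2, 'cabbccbbbcbca')
  10 → (7, 'cbbbcbca')
  11 → (11, 'cbca')
  12 → (1, 'ccabbccbbbcbca')
  13 → (6, 'ccbbbcbca')
  14 → (0, 'cccabbccbbbcbca')

SA = [14, 3, 8, 9, 4, 12, 10, 5, 13, 2, 7, 11, 1, 6, 0]
i: (SA[i-1],SA[i]) lcp shared
  1: (14,3) 1 'a'
  2: (3,8) 0 ''
  3: (8,9) 2 'bb'
  4: (9,4) 3 'bbc'
  5: (4,12) 1 'b'
  6: (12,10) 2 'bc'
  7: (10,5) 2 'bc'
  8: (5,13) 0 ''
  9: (13,2) 2 'ca'
  10: (2,7) 1 'c'
  11: (7,11) 2 'cb'
  12: (11,1) 1 'c'
  13: (1,6) 2 'cc'
  14: (6,0) 2 'cc'

n(n+1)/2 = 15·16/2 = 120
Σ LCP = 0 + 1 + 0 + 2 + 3 + 1 + 2 + 2 + 0 + 2 + 1 + 2 + 1 + 2 + 2 = 21
distinct = 120 − 21 = 99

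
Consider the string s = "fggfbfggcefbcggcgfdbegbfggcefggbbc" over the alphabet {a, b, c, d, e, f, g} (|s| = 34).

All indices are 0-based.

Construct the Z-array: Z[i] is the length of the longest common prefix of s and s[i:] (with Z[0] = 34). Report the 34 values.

[34, 0, 0, 1, 0, 3, 0, 0, 0, 0, 1, 0, 0, 0, 0, 0, 0, 1, 0, 0, 0, 0, 0, 3, 0, 0, 0, 0, 3, 0, 0, 0, 0, 0]

Z[0]=34
i=1: i≥r, start 0; Z[1]=0
i=2: i≥r, start 0; Z[2]=0
i=3: i≥r, start 0; Z[3]=1 extend→box=[3,4)
i=4: i≥r, start 0; Z[4]=0
i=5: i≥r, start 0; Z[5]=3 extend→box=[5,8)
i=6: min(r-i=2, Z[1]=0)=0; Z[6]=0
i=7: min(r-i=1, Z[2]=0)=0; Z[7]=0
i=8: i≥r, start 0; Z[8]=0
i=9: i≥r, start 0; Z[9]=0
i=10: i≥r, start 0; Z[10]=1 extend→box=[10,11)
i=11: i≥r, start 0; Z[11]=0
i=12: i≥r, start 0; Z[12]=0
i=13: i≥r, start 0; Z[13]=0
i=14: i≥r, start 0; Z[14]=0
i=15: i≥r, start 0; Z[15]=0
i=16: i≥r, start 0; Z[16]=0
i=17: i≥r, start 0; Z[17]=1 extend→box=[17,18)
i=18: i≥r, start 0; Z[18]=0
i=19: i≥r, start 0; Z[19]=0
i=20: i≥r, start 0; Z[20]=0
i=21: i≥r, start 0; Z[21]=0
i=22: i≥r, start 0; Z[22]=0
i=23: i≥r, start 0; Z[23]=3 extend→box=[23,26)
i=24: min(r-i=2, Z[1]=0)=0; Z[24]=0
i=25: min(r-i=1, Z[2]=0)=0; Z[25]=0
i=26: i≥r, start 0; Z[26]=0
i=27: i≥r, start 0; Z[27]=0
i=28: i≥r, start 0; Z[28]=3 extend→box=[28,31)
i=29: min(r-i=2, Z[1]=0)=0; Z[29]=0
i=30: min(r-i=1, Z[2]=0)=0; Z[30]=0
i=31: i≥r, start 0; Z[31]=0
i=32: i≥r, start 0; Z[32]=0
i=33: i≥r, start 0; Z[33]=0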